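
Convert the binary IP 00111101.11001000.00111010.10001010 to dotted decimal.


00111101 = 61
11001000 = 200
00111010 = 58
10001010 = 138
IP: 61.200.58.138


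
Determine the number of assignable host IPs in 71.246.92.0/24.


Host bits = 32 - 24 = 8
Total addresses = 2^8 = 256
Usable = total - 2 (network and broadcast)
Usable hosts: 254


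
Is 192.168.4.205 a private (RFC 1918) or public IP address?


RFC 1918 private ranges:
  10.0.0.0/8 (10.0.0.0 - 10.255.255.255)
  172.16.0.0/12 (172.16.0.0 - 172.31.255.255)
  192.168.0.0/16 (192.168.0.0 - 192.168.255.255)
Private (in 192.168.0.0/16)


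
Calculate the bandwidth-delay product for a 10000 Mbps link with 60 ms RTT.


BDP = bandwidth * RTT
= 10000 Mbps * 60 ms
= 10000 * 1e6 * 60 / 1000 bits
= 600000000 bits
= 75000000 bytes
= 73242.1875 KB
BDP = 600000000 bits (75000000 bytes)


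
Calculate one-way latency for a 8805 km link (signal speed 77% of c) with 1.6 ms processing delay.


Speed = 0.77 * 3e5 km/s = 231000 km/s
Propagation delay = 8805 / 231000 = 0.0381 s = 38.1169 ms
Processing delay = 1.6 ms
Total one-way latency = 39.7169 ms


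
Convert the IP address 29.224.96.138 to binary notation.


29 = 00011101
224 = 11100000
96 = 01100000
138 = 10001010
Binary: 00011101.11100000.01100000.10001010


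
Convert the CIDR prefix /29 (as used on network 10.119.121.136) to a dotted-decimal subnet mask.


/29 means 29 network bits, 3 host bits
Binary: 11111111111111111111111111111000
Mask: 255.255.255.248


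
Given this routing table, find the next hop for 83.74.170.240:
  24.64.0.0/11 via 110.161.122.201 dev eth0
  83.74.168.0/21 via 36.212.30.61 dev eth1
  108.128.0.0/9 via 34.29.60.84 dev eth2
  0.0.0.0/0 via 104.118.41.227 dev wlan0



Longest prefix match for 83.74.170.240:
  /11 24.64.0.0: no
  /21 83.74.168.0: MATCH
  /9 108.128.0.0: no
  /0 0.0.0.0: MATCH
Selected: next-hop 36.212.30.61 via eth1 (matched /21)


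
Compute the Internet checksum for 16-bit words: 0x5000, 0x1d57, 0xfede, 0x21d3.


Sum all words (with carry folding):
+ 0x5000 = 0x5000
+ 0x1d57 = 0x6d57
+ 0xfede = 0x6c36
+ 0x21d3 = 0x8e09
One's complement: ~0x8e09
Checksum = 0x71f6


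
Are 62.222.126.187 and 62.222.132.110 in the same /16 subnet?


Mask: 255.255.0.0
62.222.126.187 AND mask = 62.222.0.0
62.222.132.110 AND mask = 62.222.0.0
Yes, same subnet (62.222.0.0)


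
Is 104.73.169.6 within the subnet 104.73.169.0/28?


Subnet network: 104.73.169.0
Test IP AND mask: 104.73.169.0
Yes, 104.73.169.6 is in 104.73.169.0/28


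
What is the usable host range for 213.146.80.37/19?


Network: 213.146.64.0
Broadcast: 213.146.95.255
First usable = network + 1
Last usable = broadcast - 1
Range: 213.146.64.1 to 213.146.95.254


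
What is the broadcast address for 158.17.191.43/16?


Network: 158.17.0.0/16
Host bits = 16
Set all host bits to 1:
Broadcast: 158.17.255.255


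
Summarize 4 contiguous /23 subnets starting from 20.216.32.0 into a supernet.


Original prefix: /23
Number of subnets: 4 = 2^2
New prefix = 23 - 2 = 21
Supernet: 20.216.32.0/21


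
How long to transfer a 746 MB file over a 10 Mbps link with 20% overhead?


Effective throughput = 10 * (1 - 20/100) = 8 Mbps
File size in Mb = 746 * 8 = 5968 Mb
Time = 5968 / 8
Time = 746 seconds


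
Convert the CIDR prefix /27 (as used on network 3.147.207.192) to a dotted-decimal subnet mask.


/27 means 27 network bits, 5 host bits
Binary: 11111111111111111111111111100000
Mask: 255.255.255.224


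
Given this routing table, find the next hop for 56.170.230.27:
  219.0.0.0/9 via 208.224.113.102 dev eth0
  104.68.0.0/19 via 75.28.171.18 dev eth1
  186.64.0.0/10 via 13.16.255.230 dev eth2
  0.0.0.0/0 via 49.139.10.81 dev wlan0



Longest prefix match for 56.170.230.27:
  /9 219.0.0.0: no
  /19 104.68.0.0: no
  /10 186.64.0.0: no
  /0 0.0.0.0: MATCH
Selected: next-hop 49.139.10.81 via wlan0 (matched /0)


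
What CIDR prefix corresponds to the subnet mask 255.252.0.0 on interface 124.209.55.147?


Binary: 11111111.11111100.00000000.00000000
Count leading 1s
Prefix: /14


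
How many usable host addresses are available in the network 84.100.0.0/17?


Host bits = 32 - 17 = 15
Total addresses = 2^15 = 32768
Usable = total - 2 (network and broadcast)
Usable hosts: 32766


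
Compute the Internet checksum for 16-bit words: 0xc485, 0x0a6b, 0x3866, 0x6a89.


Sum all words (with carry folding):
+ 0xc485 = 0xc485
+ 0x0a6b = 0xcef0
+ 0x3866 = 0x0757
+ 0x6a89 = 0x71e0
One's complement: ~0x71e0
Checksum = 0x8e1f


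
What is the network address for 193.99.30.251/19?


IP:   11000001.01100011.00011110.11111011
Mask: 11111111.11111111.11100000.00000000
AND operation:
Net:  11000001.01100011.00000000.00000000
Network: 193.99.0.0/19


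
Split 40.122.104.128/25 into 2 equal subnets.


New prefix = 25 + 1 = 26
Each subnet has 64 addresses
  40.122.104.128/26
  40.122.104.192/26
Subnets: 40.122.104.128/26, 40.122.104.192/26


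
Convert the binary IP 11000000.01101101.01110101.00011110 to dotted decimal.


11000000 = 192
01101101 = 109
01110101 = 117
00011110 = 30
IP: 192.109.117.30


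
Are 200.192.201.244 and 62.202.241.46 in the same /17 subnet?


Mask: 255.255.128.0
200.192.201.244 AND mask = 200.192.128.0
62.202.241.46 AND mask = 62.202.128.0
No, different subnets (200.192.128.0 vs 62.202.128.0)


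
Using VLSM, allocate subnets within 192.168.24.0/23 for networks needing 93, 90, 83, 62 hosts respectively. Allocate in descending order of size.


93 hosts -> /25 (126 usable): 192.168.24.0/25
90 hosts -> /25 (126 usable): 192.168.24.128/25
83 hosts -> /25 (126 usable): 192.168.25.0/25
62 hosts -> /26 (62 usable): 192.168.25.128/26
Allocation: 192.168.24.0/25 (93 hosts, 126 usable); 192.168.24.128/25 (90 hosts, 126 usable); 192.168.25.0/25 (83 hosts, 126 usable); 192.168.25.128/26 (62 hosts, 62 usable)


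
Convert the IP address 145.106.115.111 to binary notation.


145 = 10010001
106 = 01101010
115 = 01110011
111 = 01101111
Binary: 10010001.01101010.01110011.01101111


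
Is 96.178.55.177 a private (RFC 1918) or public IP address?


RFC 1918 private ranges:
  10.0.0.0/8 (10.0.0.0 - 10.255.255.255)
  172.16.0.0/12 (172.16.0.0 - 172.31.255.255)
  192.168.0.0/16 (192.168.0.0 - 192.168.255.255)
Public (not in any RFC 1918 range)


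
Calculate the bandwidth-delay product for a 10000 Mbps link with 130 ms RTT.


BDP = bandwidth * RTT
= 10000 Mbps * 130 ms
= 10000 * 1e6 * 130 / 1000 bits
= 1300000000 bits
= 162500000 bytes
= 158691.4062 KB
BDP = 1300000000 bits (162500000 bytes)


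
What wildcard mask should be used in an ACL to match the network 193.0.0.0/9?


Subnet mask: 255.128.0.0
Wildcard = 255.255.255.255 - subnet mask
255 - 255 = 0
255 - 128 = 127
255 - 0 = 255
255 - 0 = 255
Wildcard: 0.127.255.255


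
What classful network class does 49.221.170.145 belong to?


First octet: 49
Binary: 00110001
0xxxxxxx -> Class A (1-126)
Class A, default mask 255.0.0.0 (/8)


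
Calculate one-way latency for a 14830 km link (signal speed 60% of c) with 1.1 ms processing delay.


Speed = 0.6 * 3e5 km/s = 180000 km/s
Propagation delay = 14830 / 180000 = 0.0824 s = 82.3889 ms
Processing delay = 1.1 ms
Total one-way latency = 83.4889 ms


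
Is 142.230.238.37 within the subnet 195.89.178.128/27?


Subnet network: 195.89.178.128
Test IP AND mask: 142.230.238.32
No, 142.230.238.37 is not in 195.89.178.128/27


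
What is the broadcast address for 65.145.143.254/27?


Network: 65.145.143.224/27
Host bits = 5
Set all host bits to 1:
Broadcast: 65.145.143.255


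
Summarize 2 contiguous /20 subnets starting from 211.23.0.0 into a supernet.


Original prefix: /20
Number of subnets: 2 = 2^1
New prefix = 20 - 1 = 19
Supernet: 211.23.0.0/19


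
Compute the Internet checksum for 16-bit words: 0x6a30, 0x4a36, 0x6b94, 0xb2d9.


Sum all words (with carry folding):
+ 0x6a30 = 0x6a30
+ 0x4a36 = 0xb466
+ 0x6b94 = 0x1ffb
+ 0xb2d9 = 0xd2d4
One's complement: ~0xd2d4
Checksum = 0x2d2b


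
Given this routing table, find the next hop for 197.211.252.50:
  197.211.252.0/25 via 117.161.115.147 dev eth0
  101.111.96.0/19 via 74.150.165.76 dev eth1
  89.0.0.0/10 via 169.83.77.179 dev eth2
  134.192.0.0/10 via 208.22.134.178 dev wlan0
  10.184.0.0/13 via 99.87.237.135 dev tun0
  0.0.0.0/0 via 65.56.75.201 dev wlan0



Longest prefix match for 197.211.252.50:
  /25 197.211.252.0: MATCH
  /19 101.111.96.0: no
  /10 89.0.0.0: no
  /10 134.192.0.0: no
  /13 10.184.0.0: no
  /0 0.0.0.0: MATCH
Selected: next-hop 117.161.115.147 via eth0 (matched /25)


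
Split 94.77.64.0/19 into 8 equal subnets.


New prefix = 19 + 3 = 22
Each subnet has 1024 addresses
  94.77.64.0/22
  94.77.68.0/22
  94.77.72.0/22
  94.77.76.0/22
  94.77.80.0/22
  94.77.84.0/22
  94.77.88.0/22
  94.77.92.0/22
Subnets: 94.77.64.0/22, 94.77.68.0/22, 94.77.72.0/22, 94.77.76.0/22, 94.77.80.0/22, 94.77.84.0/22, 94.77.88.0/22, 94.77.92.0/22


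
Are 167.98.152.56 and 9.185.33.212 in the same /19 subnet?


Mask: 255.255.224.0
167.98.152.56 AND mask = 167.98.128.0
9.185.33.212 AND mask = 9.185.32.0
No, different subnets (167.98.128.0 vs 9.185.32.0)


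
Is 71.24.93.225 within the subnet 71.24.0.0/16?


Subnet network: 71.24.0.0
Test IP AND mask: 71.24.0.0
Yes, 71.24.93.225 is in 71.24.0.0/16


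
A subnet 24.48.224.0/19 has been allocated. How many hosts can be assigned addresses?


Host bits = 32 - 19 = 13
Total addresses = 2^13 = 8192
Usable = total - 2 (network and broadcast)
Usable hosts: 8190


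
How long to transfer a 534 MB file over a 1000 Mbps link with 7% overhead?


Effective throughput = 1000 * (1 - 7/100) = 930.0 Mbps
File size in Mb = 534 * 8 = 4272 Mb
Time = 4272 / 930.0
Time = 4.5935 seconds


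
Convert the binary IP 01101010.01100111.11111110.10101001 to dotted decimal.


01101010 = 106
01100111 = 103
11111110 = 254
10101001 = 169
IP: 106.103.254.169


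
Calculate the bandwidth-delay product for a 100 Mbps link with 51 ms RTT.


BDP = bandwidth * RTT
= 100 Mbps * 51 ms
= 100 * 1e6 * 51 / 1000 bits
= 5100000 bits
= 637500 bytes
= 622.5586 KB
BDP = 5100000 bits (637500 bytes)


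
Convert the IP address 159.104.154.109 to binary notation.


159 = 10011111
104 = 01101000
154 = 10011010
109 = 01101101
Binary: 10011111.01101000.10011010.01101101


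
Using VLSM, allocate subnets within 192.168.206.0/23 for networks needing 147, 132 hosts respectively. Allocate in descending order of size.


147 hosts -> /24 (254 usable): 192.168.206.0/24
132 hosts -> /24 (254 usable): 192.168.207.0/24
Allocation: 192.168.206.0/24 (147 hosts, 254 usable); 192.168.207.0/24 (132 hosts, 254 usable)


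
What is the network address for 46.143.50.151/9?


IP:   00101110.10001111.00110010.10010111
Mask: 11111111.10000000.00000000.00000000
AND operation:
Net:  00101110.10000000.00000000.00000000
Network: 46.128.0.0/9


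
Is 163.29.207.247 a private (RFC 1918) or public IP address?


RFC 1918 private ranges:
  10.0.0.0/8 (10.0.0.0 - 10.255.255.255)
  172.16.0.0/12 (172.16.0.0 - 172.31.255.255)
  192.168.0.0/16 (192.168.0.0 - 192.168.255.255)
Public (not in any RFC 1918 range)


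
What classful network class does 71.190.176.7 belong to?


First octet: 71
Binary: 01000111
0xxxxxxx -> Class A (1-126)
Class A, default mask 255.0.0.0 (/8)


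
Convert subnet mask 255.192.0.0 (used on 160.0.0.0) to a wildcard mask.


Subnet mask: 255.192.0.0
Wildcard = 255.255.255.255 - subnet mask
255 - 255 = 0
255 - 192 = 63
255 - 0 = 255
255 - 0 = 255
Wildcard: 0.63.255.255


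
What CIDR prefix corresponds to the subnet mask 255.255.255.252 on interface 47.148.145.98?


Binary: 11111111.11111111.11111111.11111100
Count leading 1s
Prefix: /30


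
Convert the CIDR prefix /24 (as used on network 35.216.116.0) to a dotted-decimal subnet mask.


/24 means 24 network bits, 8 host bits
Binary: 11111111111111111111111100000000
Mask: 255.255.255.0


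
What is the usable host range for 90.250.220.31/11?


Network: 90.224.0.0
Broadcast: 90.255.255.255
First usable = network + 1
Last usable = broadcast - 1
Range: 90.224.0.1 to 90.255.255.254


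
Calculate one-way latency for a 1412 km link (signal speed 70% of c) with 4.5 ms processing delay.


Speed = 0.7 * 3e5 km/s = 210000 km/s
Propagation delay = 1412 / 210000 = 0.0067 s = 6.7238 ms
Processing delay = 4.5 ms
Total one-way latency = 11.2238 ms


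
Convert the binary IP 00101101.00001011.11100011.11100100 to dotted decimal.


00101101 = 45
00001011 = 11
11100011 = 227
11100100 = 228
IP: 45.11.227.228


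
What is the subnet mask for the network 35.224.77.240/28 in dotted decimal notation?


/28 means 28 network bits, 4 host bits
Binary: 11111111111111111111111111110000
Mask: 255.255.255.240


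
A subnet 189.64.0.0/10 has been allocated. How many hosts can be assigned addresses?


Host bits = 32 - 10 = 22
Total addresses = 2^22 = 4194304
Usable = total - 2 (network and broadcast)
Usable hosts: 4194302


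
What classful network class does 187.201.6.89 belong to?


First octet: 187
Binary: 10111011
10xxxxxx -> Class B (128-191)
Class B, default mask 255.255.0.0 (/16)


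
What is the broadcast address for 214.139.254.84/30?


Network: 214.139.254.84/30
Host bits = 2
Set all host bits to 1:
Broadcast: 214.139.254.87


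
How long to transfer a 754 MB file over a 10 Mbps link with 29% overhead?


Effective throughput = 10 * (1 - 29/100) = 7.1 Mbps
File size in Mb = 754 * 8 = 6032 Mb
Time = 6032 / 7.1
Time = 849.5775 seconds


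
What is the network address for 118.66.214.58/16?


IP:   01110110.01000010.11010110.00111010
Mask: 11111111.11111111.00000000.00000000
AND operation:
Net:  01110110.01000010.00000000.00000000
Network: 118.66.0.0/16


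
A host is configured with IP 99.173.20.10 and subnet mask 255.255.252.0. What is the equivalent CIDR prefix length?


Binary: 11111111.11111111.11111100.00000000
Count leading 1s
Prefix: /22


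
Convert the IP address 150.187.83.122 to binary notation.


150 = 10010110
187 = 10111011
83 = 01010011
122 = 01111010
Binary: 10010110.10111011.01010011.01111010


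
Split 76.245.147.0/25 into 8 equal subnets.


New prefix = 25 + 3 = 28
Each subnet has 16 addresses
  76.245.147.0/28
  76.245.147.16/28
  76.245.147.32/28
  76.245.147.48/28
  76.245.147.64/28
  76.245.147.80/28
  76.245.147.96/28
  76.245.147.112/28
Subnets: 76.245.147.0/28, 76.245.147.16/28, 76.245.147.32/28, 76.245.147.48/28, 76.245.147.64/28, 76.245.147.80/28, 76.245.147.96/28, 76.245.147.112/28


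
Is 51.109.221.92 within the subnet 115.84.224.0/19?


Subnet network: 115.84.224.0
Test IP AND mask: 51.109.192.0
No, 51.109.221.92 is not in 115.84.224.0/19


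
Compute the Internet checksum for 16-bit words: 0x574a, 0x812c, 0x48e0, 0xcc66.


Sum all words (with carry folding):
+ 0x574a = 0x574a
+ 0x812c = 0xd876
+ 0x48e0 = 0x2157
+ 0xcc66 = 0xedbd
One's complement: ~0xedbd
Checksum = 0x1242


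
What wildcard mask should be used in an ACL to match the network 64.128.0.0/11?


Subnet mask: 255.224.0.0
Wildcard = 255.255.255.255 - subnet mask
255 - 255 = 0
255 - 224 = 31
255 - 0 = 255
255 - 0 = 255
Wildcard: 0.31.255.255


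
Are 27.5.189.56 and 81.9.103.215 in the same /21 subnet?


Mask: 255.255.248.0
27.5.189.56 AND mask = 27.5.184.0
81.9.103.215 AND mask = 81.9.96.0
No, different subnets (27.5.184.0 vs 81.9.96.0)


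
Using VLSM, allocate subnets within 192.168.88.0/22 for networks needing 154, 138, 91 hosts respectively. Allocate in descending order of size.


154 hosts -> /24 (254 usable): 192.168.88.0/24
138 hosts -> /24 (254 usable): 192.168.89.0/24
91 hosts -> /25 (126 usable): 192.168.90.0/25
Allocation: 192.168.88.0/24 (154 hosts, 254 usable); 192.168.89.0/24 (138 hosts, 254 usable); 192.168.90.0/25 (91 hosts, 126 usable)


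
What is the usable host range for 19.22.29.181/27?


Network: 19.22.29.160
Broadcast: 19.22.29.191
First usable = network + 1
Last usable = broadcast - 1
Range: 19.22.29.161 to 19.22.29.190


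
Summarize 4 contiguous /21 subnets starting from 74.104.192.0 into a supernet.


Original prefix: /21
Number of subnets: 4 = 2^2
New prefix = 21 - 2 = 19
Supernet: 74.104.192.0/19


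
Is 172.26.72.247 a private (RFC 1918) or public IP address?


RFC 1918 private ranges:
  10.0.0.0/8 (10.0.0.0 - 10.255.255.255)
  172.16.0.0/12 (172.16.0.0 - 172.31.255.255)
  192.168.0.0/16 (192.168.0.0 - 192.168.255.255)
Private (in 172.16.0.0/12)


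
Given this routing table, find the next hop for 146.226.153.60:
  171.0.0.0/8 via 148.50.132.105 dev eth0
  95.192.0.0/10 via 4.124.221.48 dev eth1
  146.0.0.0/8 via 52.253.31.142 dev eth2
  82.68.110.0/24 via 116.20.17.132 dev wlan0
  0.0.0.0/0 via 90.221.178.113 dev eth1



Longest prefix match for 146.226.153.60:
  /8 171.0.0.0: no
  /10 95.192.0.0: no
  /8 146.0.0.0: MATCH
  /24 82.68.110.0: no
  /0 0.0.0.0: MATCH
Selected: next-hop 52.253.31.142 via eth2 (matched /8)


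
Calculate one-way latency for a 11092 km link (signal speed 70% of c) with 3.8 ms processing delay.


Speed = 0.7 * 3e5 km/s = 210000 km/s
Propagation delay = 11092 / 210000 = 0.0528 s = 52.819 ms
Processing delay = 3.8 ms
Total one-way latency = 56.619 ms


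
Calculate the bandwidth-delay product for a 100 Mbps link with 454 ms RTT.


BDP = bandwidth * RTT
= 100 Mbps * 454 ms
= 100 * 1e6 * 454 / 1000 bits
= 45400000 bits
= 5675000 bytes
= 5541.9922 KB
BDP = 45400000 bits (5675000 bytes)


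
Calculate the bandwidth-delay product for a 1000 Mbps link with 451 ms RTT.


BDP = bandwidth * RTT
= 1000 Mbps * 451 ms
= 1000 * 1e6 * 451 / 1000 bits
= 451000000 bits
= 56375000 bytes
= 55053.7109 KB
BDP = 451000000 bits (56375000 bytes)


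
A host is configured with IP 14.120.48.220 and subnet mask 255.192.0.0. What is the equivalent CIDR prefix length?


Binary: 11111111.11000000.00000000.00000000
Count leading 1s
Prefix: /10


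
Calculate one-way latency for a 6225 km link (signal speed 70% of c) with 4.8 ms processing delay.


Speed = 0.7 * 3e5 km/s = 210000 km/s
Propagation delay = 6225 / 210000 = 0.0296 s = 29.6429 ms
Processing delay = 4.8 ms
Total one-way latency = 34.4429 ms


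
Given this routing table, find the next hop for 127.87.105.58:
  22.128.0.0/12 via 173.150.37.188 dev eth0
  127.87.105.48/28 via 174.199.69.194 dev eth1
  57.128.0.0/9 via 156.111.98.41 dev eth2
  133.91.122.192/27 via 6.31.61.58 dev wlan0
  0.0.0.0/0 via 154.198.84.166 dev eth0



Longest prefix match for 127.87.105.58:
  /12 22.128.0.0: no
  /28 127.87.105.48: MATCH
  /9 57.128.0.0: no
  /27 133.91.122.192: no
  /0 0.0.0.0: MATCH
Selected: next-hop 174.199.69.194 via eth1 (matched /28)


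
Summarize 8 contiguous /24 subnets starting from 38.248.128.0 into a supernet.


Original prefix: /24
Number of subnets: 8 = 2^3
New prefix = 24 - 3 = 21
Supernet: 38.248.128.0/21


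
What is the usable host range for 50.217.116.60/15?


Network: 50.216.0.0
Broadcast: 50.217.255.255
First usable = network + 1
Last usable = broadcast - 1
Range: 50.216.0.1 to 50.217.255.254


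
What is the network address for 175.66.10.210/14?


IP:   10101111.01000010.00001010.11010010
Mask: 11111111.11111100.00000000.00000000
AND operation:
Net:  10101111.01000000.00000000.00000000
Network: 175.64.0.0/14


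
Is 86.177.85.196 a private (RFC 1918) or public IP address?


RFC 1918 private ranges:
  10.0.0.0/8 (10.0.0.0 - 10.255.255.255)
  172.16.0.0/12 (172.16.0.0 - 172.31.255.255)
  192.168.0.0/16 (192.168.0.0 - 192.168.255.255)
Public (not in any RFC 1918 range)


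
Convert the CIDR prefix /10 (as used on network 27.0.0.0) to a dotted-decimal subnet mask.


/10 means 10 network bits, 22 host bits
Binary: 11111111110000000000000000000000
Mask: 255.192.0.0


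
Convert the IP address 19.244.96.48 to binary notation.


19 = 00010011
244 = 11110100
96 = 01100000
48 = 00110000
Binary: 00010011.11110100.01100000.00110000


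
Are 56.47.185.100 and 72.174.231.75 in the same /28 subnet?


Mask: 255.255.255.240
56.47.185.100 AND mask = 56.47.185.96
72.174.231.75 AND mask = 72.174.231.64
No, different subnets (56.47.185.96 vs 72.174.231.64)


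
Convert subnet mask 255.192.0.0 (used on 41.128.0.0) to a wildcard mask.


Subnet mask: 255.192.0.0
Wildcard = 255.255.255.255 - subnet mask
255 - 255 = 0
255 - 192 = 63
255 - 0 = 255
255 - 0 = 255
Wildcard: 0.63.255.255


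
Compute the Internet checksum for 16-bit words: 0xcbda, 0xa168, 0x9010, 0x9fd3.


Sum all words (with carry folding):
+ 0xcbda = 0xcbda
+ 0xa168 = 0x6d43
+ 0x9010 = 0xfd53
+ 0x9fd3 = 0x9d27
One's complement: ~0x9d27
Checksum = 0x62d8


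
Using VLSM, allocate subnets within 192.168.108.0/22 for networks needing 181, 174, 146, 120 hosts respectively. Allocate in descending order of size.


181 hosts -> /24 (254 usable): 192.168.108.0/24
174 hosts -> /24 (254 usable): 192.168.109.0/24
146 hosts -> /24 (254 usable): 192.168.110.0/24
120 hosts -> /25 (126 usable): 192.168.111.0/25
Allocation: 192.168.108.0/24 (181 hosts, 254 usable); 192.168.109.0/24 (174 hosts, 254 usable); 192.168.110.0/24 (146 hosts, 254 usable); 192.168.111.0/25 (120 hosts, 126 usable)


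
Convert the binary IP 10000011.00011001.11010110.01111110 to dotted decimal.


10000011 = 131
00011001 = 25
11010110 = 214
01111110 = 126
IP: 131.25.214.126


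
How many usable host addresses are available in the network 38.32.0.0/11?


Host bits = 32 - 11 = 21
Total addresses = 2^21 = 2097152
Usable = total - 2 (network and broadcast)
Usable hosts: 2097150


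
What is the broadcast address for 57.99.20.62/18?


Network: 57.99.0.0/18
Host bits = 14
Set all host bits to 1:
Broadcast: 57.99.63.255


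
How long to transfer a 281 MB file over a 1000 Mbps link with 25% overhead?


Effective throughput = 1000 * (1 - 25/100) = 750 Mbps
File size in Mb = 281 * 8 = 2248 Mb
Time = 2248 / 750
Time = 2.9973 seconds


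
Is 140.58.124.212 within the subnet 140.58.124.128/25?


Subnet network: 140.58.124.128
Test IP AND mask: 140.58.124.128
Yes, 140.58.124.212 is in 140.58.124.128/25


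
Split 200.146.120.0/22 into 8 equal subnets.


New prefix = 22 + 3 = 25
Each subnet has 128 addresses
  200.146.120.0/25
  200.146.120.128/25
  200.146.121.0/25
  200.146.121.128/25
  200.146.122.0/25
  200.146.122.128/25
  200.146.123.0/25
  200.146.123.128/25
Subnets: 200.146.120.0/25, 200.146.120.128/25, 200.146.121.0/25, 200.146.121.128/25, 200.146.122.0/25, 200.146.122.128/25, 200.146.123.0/25, 200.146.123.128/25


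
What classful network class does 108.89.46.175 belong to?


First octet: 108
Binary: 01101100
0xxxxxxx -> Class A (1-126)
Class A, default mask 255.0.0.0 (/8)


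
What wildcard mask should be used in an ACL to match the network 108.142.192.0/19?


Subnet mask: 255.255.224.0
Wildcard = 255.255.255.255 - subnet mask
255 - 255 = 0
255 - 255 = 0
255 - 224 = 31
255 - 0 = 255
Wildcard: 0.0.31.255


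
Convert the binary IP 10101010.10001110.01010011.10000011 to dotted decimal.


10101010 = 170
10001110 = 142
01010011 = 83
10000011 = 131
IP: 170.142.83.131


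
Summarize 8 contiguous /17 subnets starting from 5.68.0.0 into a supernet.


Original prefix: /17
Number of subnets: 8 = 2^3
New prefix = 17 - 3 = 14
Supernet: 5.68.0.0/14


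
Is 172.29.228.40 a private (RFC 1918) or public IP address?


RFC 1918 private ranges:
  10.0.0.0/8 (10.0.0.0 - 10.255.255.255)
  172.16.0.0/12 (172.16.0.0 - 172.31.255.255)
  192.168.0.0/16 (192.168.0.0 - 192.168.255.255)
Private (in 172.16.0.0/12)


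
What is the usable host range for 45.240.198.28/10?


Network: 45.192.0.0
Broadcast: 45.255.255.255
First usable = network + 1
Last usable = broadcast - 1
Range: 45.192.0.1 to 45.255.255.254


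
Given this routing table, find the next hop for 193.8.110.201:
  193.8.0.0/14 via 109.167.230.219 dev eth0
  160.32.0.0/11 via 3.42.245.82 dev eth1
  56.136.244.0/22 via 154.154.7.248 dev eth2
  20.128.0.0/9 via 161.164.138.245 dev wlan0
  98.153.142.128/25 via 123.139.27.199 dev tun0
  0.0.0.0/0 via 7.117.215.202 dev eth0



Longest prefix match for 193.8.110.201:
  /14 193.8.0.0: MATCH
  /11 160.32.0.0: no
  /22 56.136.244.0: no
  /9 20.128.0.0: no
  /25 98.153.142.128: no
  /0 0.0.0.0: MATCH
Selected: next-hop 109.167.230.219 via eth0 (matched /14)


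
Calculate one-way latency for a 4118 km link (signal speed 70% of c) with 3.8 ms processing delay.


Speed = 0.7 * 3e5 km/s = 210000 km/s
Propagation delay = 4118 / 210000 = 0.0196 s = 19.6095 ms
Processing delay = 3.8 ms
Total one-way latency = 23.4095 ms


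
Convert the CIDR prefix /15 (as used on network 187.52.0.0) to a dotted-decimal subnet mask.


/15 means 15 network bits, 17 host bits
Binary: 11111111111111100000000000000000
Mask: 255.254.0.0


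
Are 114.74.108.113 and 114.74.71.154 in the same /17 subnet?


Mask: 255.255.128.0
114.74.108.113 AND mask = 114.74.0.0
114.74.71.154 AND mask = 114.74.0.0
Yes, same subnet (114.74.0.0)


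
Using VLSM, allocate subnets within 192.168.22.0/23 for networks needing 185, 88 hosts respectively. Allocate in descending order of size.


185 hosts -> /24 (254 usable): 192.168.22.0/24
88 hosts -> /25 (126 usable): 192.168.23.0/25
Allocation: 192.168.22.0/24 (185 hosts, 254 usable); 192.168.23.0/25 (88 hosts, 126 usable)


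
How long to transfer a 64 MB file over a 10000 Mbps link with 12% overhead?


Effective throughput = 10000 * (1 - 12/100) = 8800 Mbps
File size in Mb = 64 * 8 = 512 Mb
Time = 512 / 8800
Time = 0.0582 seconds


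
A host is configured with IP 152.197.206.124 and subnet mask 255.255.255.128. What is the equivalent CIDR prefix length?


Binary: 11111111.11111111.11111111.10000000
Count leading 1s
Prefix: /25


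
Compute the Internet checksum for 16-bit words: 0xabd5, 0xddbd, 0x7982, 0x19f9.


Sum all words (with carry folding):
+ 0xabd5 = 0xabd5
+ 0xddbd = 0x8993
+ 0x7982 = 0x0316
+ 0x19f9 = 0x1d0f
One's complement: ~0x1d0f
Checksum = 0xe2f0


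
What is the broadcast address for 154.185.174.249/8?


Network: 154.0.0.0/8
Host bits = 24
Set all host bits to 1:
Broadcast: 154.255.255.255


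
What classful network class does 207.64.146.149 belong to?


First octet: 207
Binary: 11001111
110xxxxx -> Class C (192-223)
Class C, default mask 255.255.255.0 (/24)


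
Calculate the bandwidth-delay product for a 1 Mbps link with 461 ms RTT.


BDP = bandwidth * RTT
= 1 Mbps * 461 ms
= 1 * 1e6 * 461 / 1000 bits
= 461000 bits
= 57625 bytes
= 56.2744 KB
BDP = 461000 bits (57625 bytes)


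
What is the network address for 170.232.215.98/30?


IP:   10101010.11101000.11010111.01100010
Mask: 11111111.11111111.11111111.11111100
AND operation:
Net:  10101010.11101000.11010111.01100000
Network: 170.232.215.96/30


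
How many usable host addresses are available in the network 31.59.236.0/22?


Host bits = 32 - 22 = 10
Total addresses = 2^10 = 1024
Usable = total - 2 (network and broadcast)
Usable hosts: 1022


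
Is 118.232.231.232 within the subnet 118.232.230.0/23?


Subnet network: 118.232.230.0
Test IP AND mask: 118.232.230.0
Yes, 118.232.231.232 is in 118.232.230.0/23


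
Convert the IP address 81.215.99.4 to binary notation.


81 = 01010001
215 = 11010111
99 = 01100011
4 = 00000100
Binary: 01010001.11010111.01100011.00000100


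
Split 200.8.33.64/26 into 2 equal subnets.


New prefix = 26 + 1 = 27
Each subnet has 32 addresses
  200.8.33.64/27
  200.8.33.96/27
Subnets: 200.8.33.64/27, 200.8.33.96/27


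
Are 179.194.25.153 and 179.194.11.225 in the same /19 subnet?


Mask: 255.255.224.0
179.194.25.153 AND mask = 179.194.0.0
179.194.11.225 AND mask = 179.194.0.0
Yes, same subnet (179.194.0.0)


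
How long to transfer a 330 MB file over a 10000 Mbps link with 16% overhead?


Effective throughput = 10000 * (1 - 16/100) = 8400 Mbps
File size in Mb = 330 * 8 = 2640 Mb
Time = 2640 / 8400
Time = 0.3143 seconds


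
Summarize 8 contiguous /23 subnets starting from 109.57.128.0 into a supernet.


Original prefix: /23
Number of subnets: 8 = 2^3
New prefix = 23 - 3 = 20
Supernet: 109.57.128.0/20


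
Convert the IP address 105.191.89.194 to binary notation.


105 = 01101001
191 = 10111111
89 = 01011001
194 = 11000010
Binary: 01101001.10111111.01011001.11000010


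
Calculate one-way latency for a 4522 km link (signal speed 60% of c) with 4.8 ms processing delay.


Speed = 0.6 * 3e5 km/s = 180000 km/s
Propagation delay = 4522 / 180000 = 0.0251 s = 25.1222 ms
Processing delay = 4.8 ms
Total one-way latency = 29.9222 ms


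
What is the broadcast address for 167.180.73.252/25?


Network: 167.180.73.128/25
Host bits = 7
Set all host bits to 1:
Broadcast: 167.180.73.255


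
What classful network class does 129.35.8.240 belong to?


First octet: 129
Binary: 10000001
10xxxxxx -> Class B (128-191)
Class B, default mask 255.255.0.0 (/16)


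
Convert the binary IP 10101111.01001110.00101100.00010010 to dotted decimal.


10101111 = 175
01001110 = 78
00101100 = 44
00010010 = 18
IP: 175.78.44.18


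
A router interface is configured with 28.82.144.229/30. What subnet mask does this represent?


/30 means 30 network bits, 2 host bits
Binary: 11111111111111111111111111111100
Mask: 255.255.255.252


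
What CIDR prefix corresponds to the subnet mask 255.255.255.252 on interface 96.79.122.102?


Binary: 11111111.11111111.11111111.11111100
Count leading 1s
Prefix: /30


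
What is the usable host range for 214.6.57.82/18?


Network: 214.6.0.0
Broadcast: 214.6.63.255
First usable = network + 1
Last usable = broadcast - 1
Range: 214.6.0.1 to 214.6.63.254


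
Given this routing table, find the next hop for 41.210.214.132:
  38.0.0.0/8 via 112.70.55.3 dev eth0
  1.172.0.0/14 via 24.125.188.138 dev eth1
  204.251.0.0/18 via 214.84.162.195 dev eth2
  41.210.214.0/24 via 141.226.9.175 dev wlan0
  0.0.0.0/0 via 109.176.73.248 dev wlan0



Longest prefix match for 41.210.214.132:
  /8 38.0.0.0: no
  /14 1.172.0.0: no
  /18 204.251.0.0: no
  /24 41.210.214.0: MATCH
  /0 0.0.0.0: MATCH
Selected: next-hop 141.226.9.175 via wlan0 (matched /24)


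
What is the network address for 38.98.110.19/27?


IP:   00100110.01100010.01101110.00010011
Mask: 11111111.11111111.11111111.11100000
AND operation:
Net:  00100110.01100010.01101110.00000000
Network: 38.98.110.0/27


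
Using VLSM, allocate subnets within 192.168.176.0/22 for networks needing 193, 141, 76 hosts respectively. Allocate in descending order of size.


193 hosts -> /24 (254 usable): 192.168.176.0/24
141 hosts -> /24 (254 usable): 192.168.177.0/24
76 hosts -> /25 (126 usable): 192.168.178.0/25
Allocation: 192.168.176.0/24 (193 hosts, 254 usable); 192.168.177.0/24 (141 hosts, 254 usable); 192.168.178.0/25 (76 hosts, 126 usable)


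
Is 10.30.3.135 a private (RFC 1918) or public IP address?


RFC 1918 private ranges:
  10.0.0.0/8 (10.0.0.0 - 10.255.255.255)
  172.16.0.0/12 (172.16.0.0 - 172.31.255.255)
  192.168.0.0/16 (192.168.0.0 - 192.168.255.255)
Private (in 10.0.0.0/8)


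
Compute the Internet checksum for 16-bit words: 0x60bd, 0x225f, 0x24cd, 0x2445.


Sum all words (with carry folding):
+ 0x60bd = 0x60bd
+ 0x225f = 0x831c
+ 0x24cd = 0xa7e9
+ 0x2445 = 0xcc2e
One's complement: ~0xcc2e
Checksum = 0x33d1


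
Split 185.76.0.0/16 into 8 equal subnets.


New prefix = 16 + 3 = 19
Each subnet has 8192 addresses
  185.76.0.0/19
  185.76.32.0/19
  185.76.64.0/19
  185.76.96.0/19
  185.76.128.0/19
  185.76.160.0/19
  185.76.192.0/19
  185.76.224.0/19
Subnets: 185.76.0.0/19, 185.76.32.0/19, 185.76.64.0/19, 185.76.96.0/19, 185.76.128.0/19, 185.76.160.0/19, 185.76.192.0/19, 185.76.224.0/19


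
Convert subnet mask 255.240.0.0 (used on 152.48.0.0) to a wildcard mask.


Subnet mask: 255.240.0.0
Wildcard = 255.255.255.255 - subnet mask
255 - 255 = 0
255 - 240 = 15
255 - 0 = 255
255 - 0 = 255
Wildcard: 0.15.255.255


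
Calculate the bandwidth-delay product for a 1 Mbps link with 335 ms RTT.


BDP = bandwidth * RTT
= 1 Mbps * 335 ms
= 1 * 1e6 * 335 / 1000 bits
= 335000 bits
= 41875 bytes
= 40.8936 KB
BDP = 335000 bits (41875 bytes)


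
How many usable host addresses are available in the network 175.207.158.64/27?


Host bits = 32 - 27 = 5
Total addresses = 2^5 = 32
Usable = total - 2 (network and broadcast)
Usable hosts: 30


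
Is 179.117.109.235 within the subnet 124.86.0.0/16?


Subnet network: 124.86.0.0
Test IP AND mask: 179.117.0.0
No, 179.117.109.235 is not in 124.86.0.0/16


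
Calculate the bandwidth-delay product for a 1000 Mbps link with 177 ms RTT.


BDP = bandwidth * RTT
= 1000 Mbps * 177 ms
= 1000 * 1e6 * 177 / 1000 bits
= 177000000 bits
= 22125000 bytes
= 21606.4453 KB
BDP = 177000000 bits (22125000 bytes)


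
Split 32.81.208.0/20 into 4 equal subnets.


New prefix = 20 + 2 = 22
Each subnet has 1024 addresses
  32.81.208.0/22
  32.81.212.0/22
  32.81.216.0/22
  32.81.220.0/22
Subnets: 32.81.208.0/22, 32.81.212.0/22, 32.81.216.0/22, 32.81.220.0/22


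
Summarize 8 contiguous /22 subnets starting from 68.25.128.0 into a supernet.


Original prefix: /22
Number of subnets: 8 = 2^3
New prefix = 22 - 3 = 19
Supernet: 68.25.128.0/19


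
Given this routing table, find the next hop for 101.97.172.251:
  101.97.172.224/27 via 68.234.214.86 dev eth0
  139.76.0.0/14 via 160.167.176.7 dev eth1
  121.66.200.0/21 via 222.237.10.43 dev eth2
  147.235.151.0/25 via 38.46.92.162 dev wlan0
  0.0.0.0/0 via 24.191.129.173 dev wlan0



Longest prefix match for 101.97.172.251:
  /27 101.97.172.224: MATCH
  /14 139.76.0.0: no
  /21 121.66.200.0: no
  /25 147.235.151.0: no
  /0 0.0.0.0: MATCH
Selected: next-hop 68.234.214.86 via eth0 (matched /27)


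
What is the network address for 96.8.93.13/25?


IP:   01100000.00001000.01011101.00001101
Mask: 11111111.11111111.11111111.10000000
AND operation:
Net:  01100000.00001000.01011101.00000000
Network: 96.8.93.0/25


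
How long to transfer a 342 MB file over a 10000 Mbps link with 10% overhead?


Effective throughput = 10000 * (1 - 10/100) = 9000 Mbps
File size in Mb = 342 * 8 = 2736 Mb
Time = 2736 / 9000
Time = 0.304 seconds


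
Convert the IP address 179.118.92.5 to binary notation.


179 = 10110011
118 = 01110110
92 = 01011100
5 = 00000101
Binary: 10110011.01110110.01011100.00000101


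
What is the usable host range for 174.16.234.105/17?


Network: 174.16.128.0
Broadcast: 174.16.255.255
First usable = network + 1
Last usable = broadcast - 1
Range: 174.16.128.1 to 174.16.255.254


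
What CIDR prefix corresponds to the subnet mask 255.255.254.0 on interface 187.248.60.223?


Binary: 11111111.11111111.11111110.00000000
Count leading 1s
Prefix: /23


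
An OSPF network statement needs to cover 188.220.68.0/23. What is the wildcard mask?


Subnet mask: 255.255.254.0
Wildcard = 255.255.255.255 - subnet mask
255 - 255 = 0
255 - 255 = 0
255 - 254 = 1
255 - 0 = 255
Wildcard: 0.0.1.255


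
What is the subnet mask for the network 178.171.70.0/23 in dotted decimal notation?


/23 means 23 network bits, 9 host bits
Binary: 11111111111111111111111000000000
Mask: 255.255.254.0


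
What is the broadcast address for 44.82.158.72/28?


Network: 44.82.158.64/28
Host bits = 4
Set all host bits to 1:
Broadcast: 44.82.158.79


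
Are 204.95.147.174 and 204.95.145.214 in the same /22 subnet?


Mask: 255.255.252.0
204.95.147.174 AND mask = 204.95.144.0
204.95.145.214 AND mask = 204.95.144.0
Yes, same subnet (204.95.144.0)


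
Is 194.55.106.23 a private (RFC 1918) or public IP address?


RFC 1918 private ranges:
  10.0.0.0/8 (10.0.0.0 - 10.255.255.255)
  172.16.0.0/12 (172.16.0.0 - 172.31.255.255)
  192.168.0.0/16 (192.168.0.0 - 192.168.255.255)
Public (not in any RFC 1918 range)


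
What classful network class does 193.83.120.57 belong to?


First octet: 193
Binary: 11000001
110xxxxx -> Class C (192-223)
Class C, default mask 255.255.255.0 (/24)


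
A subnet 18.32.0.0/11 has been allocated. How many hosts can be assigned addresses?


Host bits = 32 - 11 = 21
Total addresses = 2^21 = 2097152
Usable = total - 2 (network and broadcast)
Usable hosts: 2097150


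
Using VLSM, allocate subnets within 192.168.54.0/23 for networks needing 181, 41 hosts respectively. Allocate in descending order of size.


181 hosts -> /24 (254 usable): 192.168.54.0/24
41 hosts -> /26 (62 usable): 192.168.55.0/26
Allocation: 192.168.54.0/24 (181 hosts, 254 usable); 192.168.55.0/26 (41 hosts, 62 usable)


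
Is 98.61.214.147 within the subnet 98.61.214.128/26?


Subnet network: 98.61.214.128
Test IP AND mask: 98.61.214.128
Yes, 98.61.214.147 is in 98.61.214.128/26


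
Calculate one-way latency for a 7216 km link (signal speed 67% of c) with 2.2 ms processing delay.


Speed = 0.67 * 3e5 km/s = 201000 km/s
Propagation delay = 7216 / 201000 = 0.0359 s = 35.9005 ms
Processing delay = 2.2 ms
Total one-way latency = 38.1005 ms


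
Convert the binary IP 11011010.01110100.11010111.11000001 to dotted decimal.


11011010 = 218
01110100 = 116
11010111 = 215
11000001 = 193
IP: 218.116.215.193


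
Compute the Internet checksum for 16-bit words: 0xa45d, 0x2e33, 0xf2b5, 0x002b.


Sum all words (with carry folding):
+ 0xa45d = 0xa45d
+ 0x2e33 = 0xd290
+ 0xf2b5 = 0xc546
+ 0x002b = 0xc571
One's complement: ~0xc571
Checksum = 0x3a8e


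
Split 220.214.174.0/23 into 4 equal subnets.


New prefix = 23 + 2 = 25
Each subnet has 128 addresses
  220.214.174.0/25
  220.214.174.128/25
  220.214.175.0/25
  220.214.175.128/25
Subnets: 220.214.174.0/25, 220.214.174.128/25, 220.214.175.0/25, 220.214.175.128/25


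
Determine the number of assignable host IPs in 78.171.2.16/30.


Host bits = 32 - 30 = 2
Total addresses = 2^2 = 4
Usable = total - 2 (network and broadcast)
Usable hosts: 2


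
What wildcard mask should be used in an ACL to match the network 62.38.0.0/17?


Subnet mask: 255.255.128.0
Wildcard = 255.255.255.255 - subnet mask
255 - 255 = 0
255 - 255 = 0
255 - 128 = 127
255 - 0 = 255
Wildcard: 0.0.127.255


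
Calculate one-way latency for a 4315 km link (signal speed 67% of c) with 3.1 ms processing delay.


Speed = 0.67 * 3e5 km/s = 201000 km/s
Propagation delay = 4315 / 201000 = 0.0215 s = 21.4677 ms
Processing delay = 3.1 ms
Total one-way latency = 24.5677 ms


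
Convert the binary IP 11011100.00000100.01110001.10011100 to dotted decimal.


11011100 = 220
00000100 = 4
01110001 = 113
10011100 = 156
IP: 220.4.113.156


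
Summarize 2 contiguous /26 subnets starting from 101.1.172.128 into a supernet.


Original prefix: /26
Number of subnets: 2 = 2^1
New prefix = 26 - 1 = 25
Supernet: 101.1.172.128/25


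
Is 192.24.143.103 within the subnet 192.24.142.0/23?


Subnet network: 192.24.142.0
Test IP AND mask: 192.24.142.0
Yes, 192.24.143.103 is in 192.24.142.0/23


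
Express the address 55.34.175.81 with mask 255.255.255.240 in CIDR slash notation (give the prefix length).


Binary: 11111111.11111111.11111111.11110000
Count leading 1s
Prefix: /28


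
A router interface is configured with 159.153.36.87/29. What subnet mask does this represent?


/29 means 29 network bits, 3 host bits
Binary: 11111111111111111111111111111000
Mask: 255.255.255.248


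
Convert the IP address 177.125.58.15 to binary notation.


177 = 10110001
125 = 01111101
58 = 00111010
15 = 00001111
Binary: 10110001.01111101.00111010.00001111


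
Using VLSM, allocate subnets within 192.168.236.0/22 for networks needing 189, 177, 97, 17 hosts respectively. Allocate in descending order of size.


189 hosts -> /24 (254 usable): 192.168.236.0/24
177 hosts -> /24 (254 usable): 192.168.237.0/24
97 hosts -> /25 (126 usable): 192.168.238.0/25
17 hosts -> /27 (30 usable): 192.168.238.128/27
Allocation: 192.168.236.0/24 (189 hosts, 254 usable); 192.168.237.0/24 (177 hosts, 254 usable); 192.168.238.0/25 (97 hosts, 126 usable); 192.168.238.128/27 (17 hosts, 30 usable)
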